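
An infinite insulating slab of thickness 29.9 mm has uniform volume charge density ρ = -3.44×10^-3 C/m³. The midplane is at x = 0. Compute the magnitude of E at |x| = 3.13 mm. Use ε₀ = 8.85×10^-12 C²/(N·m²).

By symmetry E is perpendicular to the slab. A Gaussian pillbox from −3.13 mm to +3.13 mm (face area A) lies entirely within the slab.
Q_enc = ρ·(2x)·A and flux = 2EA, so 2EA = 2ρxA/ε₀ ⇒ E = |ρ|x/ε₀.
E = (3.44e-3)(0.00313)/(8.85×10^-12) = 1.22e6 N/C.

E = 1.22×10^6 N/C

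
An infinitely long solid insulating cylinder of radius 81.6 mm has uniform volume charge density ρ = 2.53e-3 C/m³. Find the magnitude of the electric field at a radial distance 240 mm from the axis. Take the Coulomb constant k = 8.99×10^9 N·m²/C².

|E| ≈ 3.96×10^6 N/C

Choose a coaxial cylinder of radius r = 240 mm (arbitrary length L) as the Gaussian surface (r > 81.6 mm, full cross-section enclosed).
λ_enc = ρ·πR² = (2.53e-3)π(0.0816)² = 5.292×10^-5 C/m.
Gauss's law: E·2πrL = λ_enc L/ε₀.
E = 2k|λ_enc|/r = 2(8.99×10^9)(5.292e-5)/(0.24) = 3.96×10^6 N/C.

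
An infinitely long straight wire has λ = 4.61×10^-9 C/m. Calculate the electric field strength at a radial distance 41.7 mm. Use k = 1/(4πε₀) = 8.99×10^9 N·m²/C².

E ≈ 1.99×10^3 N/C

Coaxial Gaussian cylinder, radius r = 41.7 mm, length L.
Q_enc = λL, so λ_enc = 4.61×10^-9 C/m.
Since E is radial and uniform over the curved surface, Φ = E·2πrL = Q_enc/ε₀ = λ_enc L/ε₀.
E = 2k|λ_enc|/r = 2(8.99×10^9)(4.61×10^-9)/(0.0417) = 1.99×10^3 N/C.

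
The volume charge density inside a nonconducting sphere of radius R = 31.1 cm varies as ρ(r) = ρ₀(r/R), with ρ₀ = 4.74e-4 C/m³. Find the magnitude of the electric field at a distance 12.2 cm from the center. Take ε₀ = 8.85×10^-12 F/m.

Take a concentric spherical Gaussian surface of radius r = 12.2 cm (r < R).
Q_enc = ∫₀^r ρ(r')·4πr'² dr' = (4πρ₀/R) ∫₀^r r'^3 dr' = 4πρ₀ r^4/(4·R) = 1.061e-6 C.
Since E is radial and uniform over the Gaussian sphere, Φ = E·4πr² = Q_enc/ε₀.
E = |Q_enc|/(4πε₀r²) = (1.061e-6)/(4π·8.85×10^-12·(0.122)²) = 6.41×10^5 N/C.

E ≈ 6.41×10^5 N/C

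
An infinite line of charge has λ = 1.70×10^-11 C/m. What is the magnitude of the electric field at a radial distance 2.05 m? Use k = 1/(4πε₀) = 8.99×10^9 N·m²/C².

|E| = 0.149 V/m

Take a coaxial cylindrical Gaussian surface of radius r = 2.05 m and length L.
Q_enc = λL, so λ_enc = 1.70×10^-11 C/m.
Since E is radial and uniform over the curved surface, Φ = E·2πrL = Q_enc/ε₀ = λ_enc L/ε₀.
E = 2k|λ_enc|/r = 2(8.99×10^9)(1.70e-11)/(2.05) = 0.149 N/C.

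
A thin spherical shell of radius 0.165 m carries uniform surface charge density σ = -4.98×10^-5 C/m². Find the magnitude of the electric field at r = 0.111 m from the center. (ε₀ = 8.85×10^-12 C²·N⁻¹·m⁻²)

|E| = 0 V/m

Take a concentric spherical Gaussian surface of radius r = 0.111 m (inside the shell, r < 0.165 m).
No charge lies within this surface, so Q_enc = 0 and Gauss's law gives E·4πr² = 0 ⇒ E = 0.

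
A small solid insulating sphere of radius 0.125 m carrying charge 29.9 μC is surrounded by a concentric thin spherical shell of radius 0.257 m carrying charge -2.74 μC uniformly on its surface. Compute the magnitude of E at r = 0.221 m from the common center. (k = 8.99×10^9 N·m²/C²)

Take a concentric spherical Gaussian surface of radius r = 0.221 m (between the bodies, 0.125 m < r < 0.257 m).
The shell at 0.257 m lies outside the Gaussian surface, so Q_enc = 29.9 μC = 2.99×10^-5 C.
Since E is radial and uniform over the Gaussian sphere, Φ = E·4πr² = Q_enc/ε₀.
E = k|Q_enc|/r² = (8.99×10^9)(2.99e-5)/(0.221)² = 5.50×10^6 N/C.

E ≈ 5.50×10^6 V/m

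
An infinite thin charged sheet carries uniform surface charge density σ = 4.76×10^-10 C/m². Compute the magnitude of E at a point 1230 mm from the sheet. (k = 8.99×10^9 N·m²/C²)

The symmetry is planar: E is normal to the sheet and the same magnitude on both sides. Take a pillbox straddling the sheet with end-cap area A.
Only the two end caps contribute flux: Φ = 2EA. With Q_enc = σA, Gauss's law gives E = |σ|/(2ε₀).
E = 2πk|σ| = 2π(8.99×10^9)(4.76×10^-10) = 26.9 N/C.

|E| = 26.9 N/C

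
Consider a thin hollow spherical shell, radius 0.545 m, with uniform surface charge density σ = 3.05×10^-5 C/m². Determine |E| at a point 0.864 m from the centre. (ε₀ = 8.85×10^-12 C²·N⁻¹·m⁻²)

|E| ≈ 1.37e6 N/C

Take a concentric spherical Gaussian surface of radius r = 0.864 m (r > 0.545 m).
The entire shell is enclosed: Q_enc = σ·4πR² = (3.05×10^-5)·4π·(0.545)² = 1.138×10^-4 C.
By Gauss's law, ∮E·dA = E·4πr² = Q_enc/ε₀.
E = |Q_enc|/(4πε₀r²) = (1.138×10^-4)/(4π·8.85×10^-12·(0.864)²) = 1.37e6 N/C.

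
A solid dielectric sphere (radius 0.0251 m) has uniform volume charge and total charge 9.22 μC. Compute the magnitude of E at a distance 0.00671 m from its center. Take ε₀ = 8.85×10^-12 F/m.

|E| = 3.52e7 N/C

Take a concentric spherical Gaussian surface of radius r = 0.00671 m (r < R).
For a uniform sphere the enclosed fraction is (r/R)³, so Q_enc = (9.22 μC)(0.00671/0.0251)³ = 1.761×10^-7 C.
By Gauss's law, ∮E·dA = E·4πr² = Q_enc/ε₀.
E = |Q_enc|/(4πε₀r²) = (1.761×10^-7)/(4π·8.85×10^-12·(0.00671)²) = 3.52×10^7 N/C.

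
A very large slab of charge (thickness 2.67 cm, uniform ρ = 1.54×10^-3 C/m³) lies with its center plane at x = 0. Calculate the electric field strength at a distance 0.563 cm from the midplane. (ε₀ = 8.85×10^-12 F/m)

By symmetry E is perpendicular to the slab. A Gaussian pillbox from −0.563 cm to +0.563 cm (face area A) lies entirely within the slab.
Q_enc = ρ·(2x)·A and flux = 2EA, so 2EA = 2ρxA/ε₀ ⇒ E = |ρ|x/ε₀.
E = (1.54×10^-3)(0.00563)/(8.85×10^-12) = 9.80×10^5 N/C.

|E| = 9.80×10^5 N/C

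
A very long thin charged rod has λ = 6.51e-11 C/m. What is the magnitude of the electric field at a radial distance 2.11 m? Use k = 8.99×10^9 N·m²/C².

|E| ≈ 0.555 N/C

Take a coaxial cylindrical Gaussian surface of radius r = 2.11 m and length L.
Q_enc = λL, so λ_enc = 6.51×10^-11 C/m.
Applying ∮E·dA = Q_enc/ε₀ with the end caps contributing no flux:
E = 2k|λ_enc|/r = 2(8.99×10^9)(6.51e-11)/(2.11) = 0.555 N/C.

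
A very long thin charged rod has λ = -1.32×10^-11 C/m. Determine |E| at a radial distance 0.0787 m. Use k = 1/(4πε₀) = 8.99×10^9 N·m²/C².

By cylindrical symmetry E is radial; use a coaxial Gaussian cylinder of radius 0.0787 m and length L.
Q_enc = λL, so λ_enc = -1.32×10^-11 C/m.
Gauss's law: E·2πrL = λ_enc L/ε₀.
E = 2k|λ_enc|/r = 2(8.99×10^9)(1.32×10^-11)/(0.0787) = 3.02 N/C.

|E| ≈ 3.02 N/C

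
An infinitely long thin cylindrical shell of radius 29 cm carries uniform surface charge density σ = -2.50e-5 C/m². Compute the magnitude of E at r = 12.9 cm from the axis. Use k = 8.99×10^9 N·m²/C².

E = 0

Choose a coaxial cylinder of radius r = 12.9 cm (arbitrary length L) as the Gaussian surface (r < 29 cm, inside the shell).
No charge is enclosed, so Gauss's law gives E·2πrL = 0 ⇒ E = 0.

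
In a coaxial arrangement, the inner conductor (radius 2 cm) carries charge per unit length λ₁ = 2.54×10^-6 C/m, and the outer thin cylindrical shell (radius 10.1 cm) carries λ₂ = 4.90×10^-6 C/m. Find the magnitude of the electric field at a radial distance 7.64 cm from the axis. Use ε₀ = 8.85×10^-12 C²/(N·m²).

|E| ≈ 5.98e5 N/C

Take a coaxial cylindrical Gaussian surface of radius r = 7.64 cm and length L (between the conductors, 2 cm < r < 10.1 cm).
The shell at 10.1 cm lies outside the Gaussian surface, so λ_enc = λ₁ = 2.54×10^-6 C/m.
Applying ∮E·dA = Q_enc/ε₀ with the end caps contributing no flux:
E = |λ_enc|/(2πε₀r) = (2.54×10^-6)/(2π·8.85×10^-12·0.0764) = 5.98×10^5 N/C.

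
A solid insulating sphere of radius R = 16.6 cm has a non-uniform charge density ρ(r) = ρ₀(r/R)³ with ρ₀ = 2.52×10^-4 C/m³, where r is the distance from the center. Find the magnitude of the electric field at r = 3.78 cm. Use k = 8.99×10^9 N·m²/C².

2.12×10^3 V/m

Symmetry ⇒ E = E(r) r̂. Gaussian sphere of radius r = 3.78 cm (r < R).
Q_enc = ∫₀^r ρ(r')·4πr'² dr' = (4πρ₀/R³) ∫₀^r r'^5 dr' = 4πρ₀ r^6/(6·R³) = 3.366×10^-10 C.
By Gauss's law, ∮E·dA = E·4πr² = Q_enc/ε₀.
E = k|Q_enc|/r² = (8.99×10^9)(3.366×10^-10)/(0.0378)² = 2.12×10^3 N/C.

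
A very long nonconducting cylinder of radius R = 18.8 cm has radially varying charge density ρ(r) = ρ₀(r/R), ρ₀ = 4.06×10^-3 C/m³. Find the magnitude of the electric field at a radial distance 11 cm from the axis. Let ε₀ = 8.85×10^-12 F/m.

E ≈ 9.84×10^6 N/C

Choose a coaxial cylinder of radius r = 11 cm (arbitrary length L) as the Gaussian surface (r < R).
λ_enc = ∫₀^r ρ(r')·2πr' dr' = (2πρ₀/R)·r^3/3 = 6.02×10^-5 C/m.
Since E is radial and uniform over the curved surface, Φ = E·2πrL = Q_enc/ε₀ = λ_enc L/ε₀.
E = |λ_enc|/(2πε₀r) = (6.02e-5)/(2π·8.85×10^-12·0.11) = 9.84e6 N/C.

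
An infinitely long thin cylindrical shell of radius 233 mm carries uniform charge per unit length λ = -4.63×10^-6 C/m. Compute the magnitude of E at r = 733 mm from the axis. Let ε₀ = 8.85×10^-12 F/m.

|E| ≈ 1.14×10^5 N/C

By cylindrical symmetry E is radial; use a coaxial Gaussian cylinder of radius 733 mm and length L (r > 233 mm).
The full line charge is enclosed: λ_enc = -4.63×10^-6 C/m.
Applying ∮E·dA = Q_enc/ε₀ with the end caps contributing no flux:
E = |λ_enc|/(2πε₀r) = (4.63×10^-6)/(2π·8.85×10^-12·0.733) = 1.14×10^5 N/C.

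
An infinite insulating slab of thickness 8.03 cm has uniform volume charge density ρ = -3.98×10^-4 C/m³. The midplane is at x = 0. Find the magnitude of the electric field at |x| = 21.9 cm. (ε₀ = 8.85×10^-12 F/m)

1.81×10^6 N/C

The point |x| = 21.9 cm lies outside the slab (half-thickness 0.04015 m). A symmetric pillbox spanning the full slab encloses Q_enc = ρ·d·A.
Flux = 2EA ⇒ E = |ρ|d/(2ε₀), independent of distance outside.
E = (3.98×10^-4)(0.0803)/(2·8.85×10^-12) = 1.81×10^6 N/C.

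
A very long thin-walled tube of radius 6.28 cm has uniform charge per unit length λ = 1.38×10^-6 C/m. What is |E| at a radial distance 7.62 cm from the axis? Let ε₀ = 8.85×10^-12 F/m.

|E| ≈ 3.26×10^5 N/C

Choose a coaxial cylinder of radius r = 7.62 cm (arbitrary length L) as the Gaussian surface (r > 6.28 cm).
The full line charge is enclosed: λ_enc = 1.38e-6 C/m.
Applying ∮E·dA = Q_enc/ε₀ with the end caps contributing no flux:
E = |λ_enc|/(2πε₀r) = (1.38×10^-6)/(2π·8.85×10^-12·0.0762) = 3.26×10^5 N/C.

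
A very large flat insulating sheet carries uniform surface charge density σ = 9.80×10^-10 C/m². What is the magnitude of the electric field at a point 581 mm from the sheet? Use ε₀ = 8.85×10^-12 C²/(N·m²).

The symmetry is planar: E is normal to the sheet and the same magnitude on both sides. Take a pillbox straddling the sheet with end-cap area A.
Flux Φ = 2EA and Q_enc = σA, so 2EA = σA/ε₀ ⇒ E = |σ|/(2ε₀), independent of distance.
E = |σ|/(2ε₀) = (9.80×10^-10)/(2·8.85×10^-12) = 55.4 N/C.

|E| = 55.4 V/m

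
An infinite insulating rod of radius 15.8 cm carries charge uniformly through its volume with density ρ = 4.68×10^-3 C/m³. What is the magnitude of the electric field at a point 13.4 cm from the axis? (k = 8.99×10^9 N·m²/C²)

Coaxial Gaussian cylinder, radius r = 13.4 cm, length L (r < R).
Charge inside radius r per length L is ρ·πr²·L, so λ_enc = ρπr² = 2.64×10^-4 C/m.
Since E is radial and uniform over the curved surface, Φ = E·2πrL = Q_enc/ε₀ = λ_enc L/ε₀.
E = 2k|λ_enc|/r = 2(8.99×10^9)(2.64×10^-4)/(0.134) = 3.54e7 N/C.

3.54×10^7 V/m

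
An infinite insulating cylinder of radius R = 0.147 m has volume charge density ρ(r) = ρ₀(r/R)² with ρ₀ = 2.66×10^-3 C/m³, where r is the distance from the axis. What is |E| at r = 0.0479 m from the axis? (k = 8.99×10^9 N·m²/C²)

Take a coaxial cylindrical Gaussian surface of radius r = 0.0479 m and length L (r < R).
Integrating ρ over the cross-section to radius r: λ_enc = (2πρ₀/R²) ∫₀^r r'^3 dr' = 2πρ₀ r^4/(4·R²) = 1.018e-6 C/m.
Since E is radial and uniform over the curved surface, Φ = E·2πrL = Q_enc/ε₀ = λ_enc L/ε₀.
E = 2k|λ_enc|/r = 2(8.99×10^9)(1.018e-6)/(0.0479) = 3.82e5 N/C.

|E| = 3.82×10^5 V/m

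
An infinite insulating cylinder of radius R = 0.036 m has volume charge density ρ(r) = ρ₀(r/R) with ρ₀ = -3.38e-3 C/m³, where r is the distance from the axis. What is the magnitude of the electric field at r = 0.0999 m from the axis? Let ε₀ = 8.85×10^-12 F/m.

E ≈ 1.65×10^6 N/C

Choose a coaxial cylinder of radius r = 0.0999 m (arbitrary length L) as the Gaussian surface (r > R, full charge per length enclosed).
λ_enc = 2π ∫₀^R ρ₀(r'/R)^1 r' dr' = 2πρ₀R²/3 = -9.174×10^-6 C/m.
Gauss's law: E·2πrL = λ_enc L/ε₀.
E = |λ_enc|/(2πε₀r) = (9.174e-6)/(2π·8.85×10^-12·0.0999) = 1.65×10^6 N/C.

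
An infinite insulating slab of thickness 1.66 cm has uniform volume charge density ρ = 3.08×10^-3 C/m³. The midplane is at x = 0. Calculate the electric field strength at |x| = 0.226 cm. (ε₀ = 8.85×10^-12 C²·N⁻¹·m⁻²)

E = 7.87×10^5 N/C

By symmetry E is perpendicular to the slab. A Gaussian pillbox from −0.226 cm to +0.226 cm (face area A) lies entirely within the slab.
Q_enc = ρ·(2x)·A and flux = 2EA, so 2EA = 2ρxA/ε₀ ⇒ E = |ρ|x/ε₀.
E = (3.08e-3)(0.00226)/(8.85×10^-12) = 7.87e5 N/C.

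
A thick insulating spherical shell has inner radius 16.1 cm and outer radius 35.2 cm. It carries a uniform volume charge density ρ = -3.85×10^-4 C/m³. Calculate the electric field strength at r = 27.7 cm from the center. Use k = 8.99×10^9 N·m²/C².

Use a concentric Gaussian sphere at r = 27.7 cm (within the shell material, 16.1 cm < r < 35.2 cm).
Enclosed charge is the volume from a to r: Q_enc = (4π/3)ρ(r³ − a³) = -2.755×10^-5 C.
Since E is radial and uniform over the Gaussian sphere, Φ = E·4πr² = Q_enc/ε₀.
E = k|Q_enc|/r² = (8.99×10^9)(2.755e-5)/(0.277)² = 3.23e6 N/C.

E ≈ 3.23×10^6 V/m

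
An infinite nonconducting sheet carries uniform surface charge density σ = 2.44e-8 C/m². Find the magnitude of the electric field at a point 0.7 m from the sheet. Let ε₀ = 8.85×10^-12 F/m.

By planar symmetry E is perpendicular to the sheet and uniform; use a Gaussian pillbox with flat faces of area A on each side of the sheet.
Only the two end caps contribute flux: Φ = 2EA. With Q_enc = σA, Gauss's law gives E = |σ|/(2ε₀).
E = |σ|/(2ε₀) = (2.44×10^-8)/(2·8.85×10^-12) = 1.38e3 N/C.

|E| ≈ 1.38e3 N/C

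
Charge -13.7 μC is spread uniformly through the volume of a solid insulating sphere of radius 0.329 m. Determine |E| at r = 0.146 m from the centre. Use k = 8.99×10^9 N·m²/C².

By spherical symmetry E is radial; choose a Gaussian sphere of radius r = 0.146 m (r < R).
For a uniform sphere the enclosed fraction is (r/R)³, so Q_enc = (-13.7 μC)(0.146/0.329)³ = -1.197e-6 C.
Since E is radial and uniform over the Gaussian sphere, Φ = E·4πr² = Q_enc/ε₀.
E = k|Q_enc|/r² = (8.99×10^9)(1.197×10^-6)/(0.146)² = 5.05e5 N/C.

E = 5.05e5 V/m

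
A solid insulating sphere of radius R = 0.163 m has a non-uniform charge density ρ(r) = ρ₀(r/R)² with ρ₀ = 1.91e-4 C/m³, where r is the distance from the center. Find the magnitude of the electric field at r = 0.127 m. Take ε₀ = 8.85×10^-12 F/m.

Take a concentric spherical Gaussian surface of radius r = 0.127 m (r < R).
Q_enc = ∫₀^r ρ(r')·4πr'² dr' = (4πρ₀/R²) ∫₀^r r'^4 dr' = 4πρ₀ r^5/(5·R²) = 5.969×10^-7 C.
Gauss's law: E·4πr² = Q_enc/ε₀.
E = |Q_enc|/(4πε₀r²) = (5.969e-7)/(4π·8.85×10^-12·(0.127)²) = 3.33×10^5 N/C.

|E| ≈ 3.33e5 N/C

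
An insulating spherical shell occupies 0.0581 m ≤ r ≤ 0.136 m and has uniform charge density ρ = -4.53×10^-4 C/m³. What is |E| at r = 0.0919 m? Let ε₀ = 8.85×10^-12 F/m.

Take a concentric spherical Gaussian surface of radius r = 0.0919 m (within the shell material, 0.0581 m < r < 0.136 m).
Enclosed charge is the volume from a to r: Q_enc = (4π/3)ρ(r³ − a³) = -1.101e-6 C.
Since E is radial and uniform over the Gaussian sphere, Φ = E·4πr² = Q_enc/ε₀.
E = |Q_enc|/(4πε₀r²) = (1.101e-6)/(4π·8.85×10^-12·(0.0919)²) = 1.17×10^6 N/C.

E ≈ 1.17e6 V/m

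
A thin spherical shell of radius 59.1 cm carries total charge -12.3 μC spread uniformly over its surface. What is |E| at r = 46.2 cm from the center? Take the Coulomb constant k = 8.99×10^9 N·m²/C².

Symmetry ⇒ E = E(r) r̂. Gaussian sphere of radius r = 46.2 cm (inside the shell, r < 59.1 cm).
All the charge is outside the Gaussian surface: Q_enc = 0, hence E = 0 everywhere inside the shell.

E = 0 (no enclosed charge)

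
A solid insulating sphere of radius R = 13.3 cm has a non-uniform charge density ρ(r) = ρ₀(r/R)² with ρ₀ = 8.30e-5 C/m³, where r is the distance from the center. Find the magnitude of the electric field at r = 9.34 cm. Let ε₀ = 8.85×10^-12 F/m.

8.64×10^4 N/C

Symmetry ⇒ E = E(r) r̂. Gaussian sphere of radius r = 9.34 cm (r < R).
Q_enc = ∫₀^r ρ(r')·4πr'² dr' = (4πρ₀/R²) ∫₀^r r'^4 dr' = 4πρ₀ r^5/(5·R²) = 8.382e-8 C.
By Gauss's law, ∮E·dA = E·4πr² = Q_enc/ε₀.
E = |Q_enc|/(4πε₀r²) = (8.382×10^-8)/(4π·8.85×10^-12·(0.0934)²) = 8.64×10^4 N/C.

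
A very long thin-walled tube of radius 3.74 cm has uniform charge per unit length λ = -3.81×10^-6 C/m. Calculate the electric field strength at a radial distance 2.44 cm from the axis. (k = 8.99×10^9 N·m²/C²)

|E| = 0 N/C

Coaxial Gaussian cylinder, radius r = 2.44 cm, length L (r < 3.74 cm, inside the shell).
All the surface charge lies outside this cylinder: Q_enc = 0, hence E = 0.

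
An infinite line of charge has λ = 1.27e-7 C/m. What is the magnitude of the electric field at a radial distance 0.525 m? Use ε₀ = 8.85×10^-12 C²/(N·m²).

Coaxial Gaussian cylinder, radius r = 0.525 m, length L.
Q_enc = λL, so λ_enc = 1.27×10^-7 C/m.
By Gauss's law (flux through the curved wall only), E·2πrL = λ_enc L/ε₀.
E = |λ_enc|/(2πε₀r) = (1.27e-7)/(2π·8.85×10^-12·0.525) = 4.35×10^3 N/C.

E ≈ 4.35×10^3 N/C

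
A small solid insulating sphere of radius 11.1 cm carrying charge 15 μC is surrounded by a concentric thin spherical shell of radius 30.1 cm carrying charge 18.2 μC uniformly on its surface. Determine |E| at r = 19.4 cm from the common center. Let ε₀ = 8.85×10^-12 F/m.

|E| ≈ 3.58×10^6 N/C

Take a concentric spherical Gaussian surface of radius r = 19.4 cm (between the bodies, 11.1 cm < r < 30.1 cm).
Only the inner charge is enclosed; the outer shell contributes nothing inside itself. Q_enc = 15 μC = 1.50e-5 C.
Gauss's law: E·4πr² = Q_enc/ε₀.
E = |Q_enc|/(4πε₀r²) = (1.50×10^-5)/(4π·8.85×10^-12·(0.194)²) = 3.58×10^6 N/C.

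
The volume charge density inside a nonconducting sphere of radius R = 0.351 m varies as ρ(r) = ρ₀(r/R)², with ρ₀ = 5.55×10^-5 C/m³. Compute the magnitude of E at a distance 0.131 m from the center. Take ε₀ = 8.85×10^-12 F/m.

Use a concentric Gaussian sphere at r = 0.131 m (r < R).
Q_enc = ∫₀^r ρ(r')·4πr'² dr' = (4πρ₀/R²) ∫₀^r r'^4 dr' = 4πρ₀ r^5/(5·R²) = 4.368e-8 C.
By Gauss's law, ∮E·dA = E·4πr² = Q_enc/ε₀.
E = |Q_enc|/(4πε₀r²) = (4.368×10^-8)/(4π·8.85×10^-12·(0.131)²) = 2.29×10^4 N/C.

|E| ≈ 2.29×10^4 V/m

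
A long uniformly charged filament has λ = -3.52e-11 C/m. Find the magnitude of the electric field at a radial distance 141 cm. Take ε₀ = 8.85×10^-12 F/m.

Coaxial Gaussian cylinder, radius r = 141 cm, length L.
Q_enc = λL, so λ_enc = -3.52e-11 C/m.
Applying ∮E·dA = Q_enc/ε₀ with the end caps contributing no flux:
E = |λ_enc|/(2πε₀r) = (3.52×10^-11)/(2π·8.85×10^-12·1.41) = 0.449 N/C.

|E| ≈ 0.449 N/C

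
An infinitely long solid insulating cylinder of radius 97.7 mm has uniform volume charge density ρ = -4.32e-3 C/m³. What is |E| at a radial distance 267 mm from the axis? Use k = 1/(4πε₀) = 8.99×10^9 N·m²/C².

|E| = 8.72×10^6 N/C

Coaxial Gaussian cylinder, radius r = 267 mm, length L (r > 97.7 mm, full cross-section enclosed).
λ_enc = ρ·πR² = (-4.32×10^-3)π(0.0977)² = -1.295×10^-4 C/m.
Applying ∮E·dA = Q_enc/ε₀ with the end caps contributing no flux:
E = 2k|λ_enc|/r = 2(8.99×10^9)(1.295e-4)/(0.267) = 8.72e6 N/C.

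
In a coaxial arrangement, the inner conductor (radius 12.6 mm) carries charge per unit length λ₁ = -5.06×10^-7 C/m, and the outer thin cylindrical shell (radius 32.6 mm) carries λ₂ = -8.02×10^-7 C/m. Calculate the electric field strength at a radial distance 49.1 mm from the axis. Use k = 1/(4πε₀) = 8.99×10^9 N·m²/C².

By cylindrical symmetry E is radial; use a coaxial Gaussian cylinder of radius 49.1 mm and length L (r > 32.6 mm, enclosing both).
λ_enc = λ₁ + λ₂ = (-5.06×10^-7) + (-8.02e-7) = -1.308×10^-6 C/m.
Since E is radial and uniform over the curved surface, Φ = E·2πrL = Q_enc/ε₀ = λ_enc L/ε₀.
E = 2k|λ_enc|/r = 2(8.99×10^9)(1.308e-6)/(0.0491) = 4.79e5 N/C.

|E| ≈ 4.79×10^5 N/C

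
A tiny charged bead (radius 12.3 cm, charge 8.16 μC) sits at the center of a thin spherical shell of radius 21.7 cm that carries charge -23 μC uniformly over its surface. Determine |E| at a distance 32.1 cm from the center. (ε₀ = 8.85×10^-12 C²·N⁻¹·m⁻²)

|E| = 1.30e6 N/C

Use a concentric Gaussian sphere at r = 32.1 cm (r > 21.7 cm, enclosing both).
Q_enc = (8.16 μC) + (-23 μC) = -1.484×10^-5 C.
Since E is radial and uniform over the Gaussian sphere, Φ = E·4πr² = Q_enc/ε₀.
E = |Q_enc|/(4πε₀r²) = (1.484×10^-5)/(4π·8.85×10^-12·(0.321)²) = 1.30e6 N/C.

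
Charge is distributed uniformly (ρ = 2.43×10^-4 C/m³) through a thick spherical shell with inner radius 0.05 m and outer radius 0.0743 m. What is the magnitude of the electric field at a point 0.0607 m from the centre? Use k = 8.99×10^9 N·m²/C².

Use a concentric Gaussian sphere at r = 0.0607 m (within the shell material, 0.05 m < r < 0.0743 m).
Only the shell between 0.05 m and r is enclosed: Q_enc = ρ·(4π/3)(r³ − a³) = (2.43e-4)·(4π/3)·((0.0607)³ − (0.05)³) = 1.004e-7 C.
Gauss's law: E·4πr² = Q_enc/ε₀.
E = k|Q_enc|/r² = (8.99×10^9)(1.004e-7)/(0.0607)² = 2.45×10^5 N/C.

E ≈ 2.45×10^5 V/m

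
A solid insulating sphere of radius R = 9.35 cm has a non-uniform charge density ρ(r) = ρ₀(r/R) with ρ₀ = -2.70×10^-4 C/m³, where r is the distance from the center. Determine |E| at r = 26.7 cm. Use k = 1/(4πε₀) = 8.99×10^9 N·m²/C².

Symmetry ⇒ E = E(r) r̂. Gaussian sphere of radius r = 26.7 cm (r > R, all charge enclosed).
Q_enc = 4π ∫₀^R ρ₀(r'/R)^1 r'² dr' = 4πρ₀R³/4 = -6.933×10^-7 C.
By Gauss's law, ∮E·dA = E·4πr² = Q_enc/ε₀.
E = k|Q_enc|/r² = (8.99×10^9)(6.933e-7)/(0.267)² = 8.74×10^4 N/C.

|E| = 8.74e4 N/C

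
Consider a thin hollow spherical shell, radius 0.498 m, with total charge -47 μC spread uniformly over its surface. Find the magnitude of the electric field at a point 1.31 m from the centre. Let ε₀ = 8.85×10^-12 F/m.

Symmetry ⇒ E = E(r) r̂. Gaussian sphere of radius r = 1.31 m (r > 0.498 m).
The entire shell is enclosed: Q_enc = -4.70×10^-5 C.
Since E is radial and uniform over the Gaussian sphere, Φ = E·4πr² = Q_enc/ε₀.
E = |Q_enc|/(4πε₀r²) = (4.70×10^-5)/(4π·8.85×10^-12·(1.31)²) = 2.46e5 N/C.

E ≈ 2.46e5 N/C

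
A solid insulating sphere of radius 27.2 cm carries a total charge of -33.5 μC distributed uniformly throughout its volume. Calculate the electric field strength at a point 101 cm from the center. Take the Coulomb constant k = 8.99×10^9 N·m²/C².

Use a concentric Gaussian sphere at r = 101 cm (r > R, so the entire charge is enclosed).
Q_enc = -33.5 μC = -3.35×10^-5 C.
By Gauss's law, ∮E·dA = E·4πr² = Q_enc/ε₀.
E = k|Q_enc|/r² = (8.99×10^9)(3.35×10^-5)/(1.01)² = 2.95e5 N/C.

2.95e5 N/C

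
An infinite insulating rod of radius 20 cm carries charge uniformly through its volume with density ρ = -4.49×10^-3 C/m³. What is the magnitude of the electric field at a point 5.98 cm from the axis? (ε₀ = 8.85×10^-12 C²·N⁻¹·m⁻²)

Coaxial Gaussian cylinder, radius r = 5.98 cm, length L (r < R).
Enclosed charge per unit length: λ_enc = ρ·πr² = (-4.49×10^-3)π(0.0598)² = -5.044×10^-5 C/m.
Applying ∮E·dA = Q_enc/ε₀ with the end caps contributing no flux:
E = |λ_enc|/(2πε₀r) = (5.044×10^-5)/(2π·8.85×10^-12·0.0598) = 1.52×10^7 N/C.

E ≈ 1.52e7 V/m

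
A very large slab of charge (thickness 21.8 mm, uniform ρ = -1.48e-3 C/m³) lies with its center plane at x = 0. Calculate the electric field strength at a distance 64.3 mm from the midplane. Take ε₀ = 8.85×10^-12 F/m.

The point |x| = 64.3 mm lies outside the slab (half-thickness 0.0109 m). A symmetric pillbox spanning the full slab encloses Q_enc = ρ·d·A.
Flux = 2EA ⇒ E = |ρ|d/(2ε₀), independent of distance outside.
E = (1.48e-3)(0.0218)/(2·8.85×10^-12) = 1.82e6 N/C.

|E| ≈ 1.82×10^6 V/m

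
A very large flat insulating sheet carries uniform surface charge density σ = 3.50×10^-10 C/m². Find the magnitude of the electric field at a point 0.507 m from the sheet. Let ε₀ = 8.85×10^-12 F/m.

|E| ≈ 19.8 V/m

Choose a cylindrical pillbox piercing the sheet, end faces (area A) parallel to it.
Flux Φ = 2EA and Q_enc = σA, so 2EA = σA/ε₀ ⇒ E = |σ|/(2ε₀), independent of distance.
E = |σ|/(2ε₀) = (3.50×10^-10)/(2·8.85×10^-12) = 19.8 N/C.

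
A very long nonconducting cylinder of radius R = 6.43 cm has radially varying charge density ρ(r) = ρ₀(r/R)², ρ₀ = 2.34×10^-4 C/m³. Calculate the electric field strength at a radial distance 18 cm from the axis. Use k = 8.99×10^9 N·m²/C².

E = 1.52×10^5 N/C

Choose a coaxial cylinder of radius r = 18 cm (arbitrary length L) as the Gaussian surface (r > R, full charge per length enclosed).
λ_enc = 2π ∫₀^R ρ₀(r'/R)^2 r' dr' = 2πρ₀R²/4 = 1.52e-6 C/m.
Applying ∮E·dA = Q_enc/ε₀ with the end caps contributing no flux:
E = 2k|λ_enc|/r = 2(8.99×10^9)(1.52×10^-6)/(0.18) = 1.52e5 N/C.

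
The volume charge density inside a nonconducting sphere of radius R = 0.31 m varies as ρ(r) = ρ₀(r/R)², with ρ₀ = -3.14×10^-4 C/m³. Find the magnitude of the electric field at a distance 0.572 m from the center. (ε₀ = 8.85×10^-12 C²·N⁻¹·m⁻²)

Symmetry ⇒ E = E(r) r̂. Gaussian sphere of radius r = 0.572 m (r > R, all charge enclosed).
Q_enc = 4π ∫₀^R ρ₀(r'/R)^2 r'² dr' = 4πρ₀R³/5 = -2.351×10^-5 C.
Since E is radial and uniform over the Gaussian sphere, Φ = E·4πr² = Q_enc/ε₀.
E = |Q_enc|/(4πε₀r²) = (2.351×10^-5)/(4π·8.85×10^-12·(0.572)²) = 6.46×10^5 N/C.

|E| ≈ 6.46×10^5 N/C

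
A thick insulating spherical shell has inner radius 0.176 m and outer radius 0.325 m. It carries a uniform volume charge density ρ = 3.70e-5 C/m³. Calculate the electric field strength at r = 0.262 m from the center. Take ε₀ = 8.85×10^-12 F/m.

|E| ≈ 2.54e5 V/m

Use a concentric Gaussian sphere at r = 0.262 m (within the shell material, 0.176 m < r < 0.325 m).
Only the shell between 0.176 m and r is enclosed: Q_enc = ρ·(4π/3)(r³ − a³) = (3.70×10^-5)·(4π/3)·((0.262)³ − (0.176)³) = 1.942e-6 C.
Applying ∮E·dA = Q_enc/ε₀ with Φ = E(4πr²):
E = |Q_enc|/(4πε₀r²) = (1.942×10^-6)/(4π·8.85×10^-12·(0.262)²) = 2.54×10^5 N/C.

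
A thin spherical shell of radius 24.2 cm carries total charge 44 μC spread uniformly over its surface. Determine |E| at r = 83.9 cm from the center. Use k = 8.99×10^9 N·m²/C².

|E| = 5.62×10^5 N/C

Symmetry ⇒ E = E(r) r̂. Gaussian sphere of radius r = 83.9 cm (r > 24.2 cm).
The entire shell is enclosed: Q_enc = 4.40e-5 C.
Applying ∮E·dA = Q_enc/ε₀ with Φ = E(4πr²):
E = k|Q_enc|/r² = (8.99×10^9)(4.40×10^-5)/(0.839)² = 5.62×10^5 N/C.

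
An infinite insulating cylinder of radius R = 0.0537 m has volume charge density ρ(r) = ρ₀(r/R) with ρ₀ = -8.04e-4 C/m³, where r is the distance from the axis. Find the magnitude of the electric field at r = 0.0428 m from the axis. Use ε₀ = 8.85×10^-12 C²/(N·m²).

E ≈ 1.03×10^6 V/m

Choose a coaxial cylinder of radius r = 0.0428 m (arbitrary length L) as the Gaussian surface (r < R).
λ_enc = ∫₀^r ρ(r')·2πr' dr' = (2πρ₀/R)·r^3/3 = -2.459×10^-6 C/m.
Since E is radial and uniform over the curved surface, Φ = E·2πrL = Q_enc/ε₀ = λ_enc L/ε₀.
E = |λ_enc|/(2πε₀r) = (2.459e-6)/(2π·8.85×10^-12·0.0428) = 1.03×10^6 N/C.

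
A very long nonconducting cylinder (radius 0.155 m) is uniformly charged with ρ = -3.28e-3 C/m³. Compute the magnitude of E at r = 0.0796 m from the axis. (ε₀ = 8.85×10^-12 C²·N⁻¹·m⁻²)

Coaxial Gaussian cylinder, radius r = 0.0796 m, length L (r < R).
Enclosed charge per unit length: λ_enc = ρ·πr² = (-3.28×10^-3)π(0.0796)² = -6.529×10^-5 C/m.
Since E is radial and uniform over the curved surface, Φ = E·2πrL = Q_enc/ε₀ = λ_enc L/ε₀.
E = |λ_enc|/(2πε₀r) = (6.529×10^-5)/(2π·8.85×10^-12·0.0796) = 1.48×10^7 N/C.

E = 1.48e7 N/C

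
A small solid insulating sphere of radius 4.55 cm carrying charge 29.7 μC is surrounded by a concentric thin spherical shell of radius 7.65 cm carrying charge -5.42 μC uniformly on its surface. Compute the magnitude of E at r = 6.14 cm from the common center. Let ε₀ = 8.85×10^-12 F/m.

Symmetry ⇒ E = E(r) r̂. Gaussian sphere of radius r = 6.14 cm (between the bodies, 4.55 cm < r < 7.65 cm).
The shell at 7.65 cm lies outside the Gaussian surface, so Q_enc = 29.7 μC = 2.97×10^-5 C.
By Gauss's law, ∮E·dA = E·4πr² = Q_enc/ε₀.
E = |Q_enc|/(4πε₀r²) = (2.97×10^-5)/(4π·8.85×10^-12·(0.0614)²) = 7.08×10^7 N/C.

7.08e7 N/C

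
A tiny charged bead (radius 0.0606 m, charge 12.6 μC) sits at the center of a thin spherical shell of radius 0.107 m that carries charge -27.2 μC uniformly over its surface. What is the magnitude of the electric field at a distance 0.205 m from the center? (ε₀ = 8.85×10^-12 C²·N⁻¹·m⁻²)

E = 3.12×10^6 V/m

Take a concentric spherical Gaussian surface of radius r = 0.205 m (r > 0.107 m, enclosing both).
Q_enc = (12.6 μC) + (-27.2 μC) = -1.46×10^-5 C.
Since E is radial and uniform over the Gaussian sphere, Φ = E·4πr² = Q_enc/ε₀.
E = |Q_enc|/(4πε₀r²) = (1.46×10^-5)/(4π·8.85×10^-12·(0.205)²) = 3.12×10^6 N/C.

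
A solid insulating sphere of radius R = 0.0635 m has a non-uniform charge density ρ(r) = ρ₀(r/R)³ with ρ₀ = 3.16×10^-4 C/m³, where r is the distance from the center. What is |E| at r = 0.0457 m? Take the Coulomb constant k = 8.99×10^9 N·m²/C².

E ≈ 1.01×10^5 N/C

Take a concentric spherical Gaussian surface of radius r = 0.0457 m (r < R).
Q_enc = ∫₀^r ρ(r')·4πr'² dr' = (4πρ₀/R³) ∫₀^r r'^5 dr' = 4πρ₀ r^6/(6·R³) = 2.355e-8 C.
Gauss's law: E·4πr² = Q_enc/ε₀.
E = k|Q_enc|/r² = (8.99×10^9)(2.355e-8)/(0.0457)² = 1.01×10^5 N/C.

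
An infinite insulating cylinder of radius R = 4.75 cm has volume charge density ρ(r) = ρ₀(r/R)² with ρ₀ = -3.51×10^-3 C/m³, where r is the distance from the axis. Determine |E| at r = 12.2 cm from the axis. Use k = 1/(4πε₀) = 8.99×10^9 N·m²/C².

Choose a coaxial cylinder of radius r = 12.2 cm (arbitrary length L) as the Gaussian surface (r > R, full charge per length enclosed).
λ_enc = 2π ∫₀^R ρ₀(r'/R)^2 r' dr' = 2πρ₀R²/4 = -1.244e-5 C/m.
By Gauss's law (flux through the curved wall only), E·2πrL = λ_enc L/ε₀.
E = 2k|λ_enc|/r = 2(8.99×10^9)(1.244×10^-5)/(0.122) = 1.83e6 N/C.

E = 1.83×10^6 N/C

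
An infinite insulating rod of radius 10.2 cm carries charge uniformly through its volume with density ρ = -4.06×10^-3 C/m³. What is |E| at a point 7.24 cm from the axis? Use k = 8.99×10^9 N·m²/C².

Take a coaxial cylindrical Gaussian surface of radius r = 7.24 cm and length L (r < R).
Charge inside radius r per length L is ρ·πr²·L, so λ_enc = ρπr² = -6.686×10^-5 C/m.
Gauss's law: E·2πrL = λ_enc L/ε₀.
E = 2k|λ_enc|/r = 2(8.99×10^9)(6.686×10^-5)/(0.0724) = 1.66e7 N/C.

|E| ≈ 1.66×10^7 N/C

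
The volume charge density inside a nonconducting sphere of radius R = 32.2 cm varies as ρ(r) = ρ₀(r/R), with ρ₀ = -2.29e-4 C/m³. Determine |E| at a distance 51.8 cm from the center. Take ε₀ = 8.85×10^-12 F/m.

|E| = 8.05×10^5 N/C

By spherical symmetry E is radial; choose a Gaussian sphere of radius r = 51.8 cm (r > R, all charge enclosed).
Q_enc = 4π ∫₀^R ρ₀(r'/R)^1 r'² dr' = 4πρ₀R³/4 = -2.402×10^-5 C.
By Gauss's law, ∮E·dA = E·4πr² = Q_enc/ε₀.
E = |Q_enc|/(4πε₀r²) = (2.402e-5)/(4π·8.85×10^-12·(0.518)²) = 8.05e5 N/C.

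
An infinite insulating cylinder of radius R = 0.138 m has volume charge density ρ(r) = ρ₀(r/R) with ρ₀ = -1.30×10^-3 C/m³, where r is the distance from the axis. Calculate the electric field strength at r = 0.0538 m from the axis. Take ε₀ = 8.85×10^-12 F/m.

Take a coaxial cylindrical Gaussian surface of radius r = 0.0538 m and length L (r < R).
λ_enc = ∫₀^r ρ(r')·2πr' dr' = (2πρ₀/R)·r^3/3 = -3.072e-6 C/m.
By Gauss's law (flux through the curved wall only), E·2πrL = λ_enc L/ε₀.
E = |λ_enc|/(2πε₀r) = (3.072e-6)/(2π·8.85×10^-12·0.0538) = 1.03e6 N/C.

|E| ≈ 1.03e6 N/C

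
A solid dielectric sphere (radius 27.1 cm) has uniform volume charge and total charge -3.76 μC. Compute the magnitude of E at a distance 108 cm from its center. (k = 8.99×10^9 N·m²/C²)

E = 2.90×10^4 V/m

By spherical symmetry E is radial; choose a Gaussian sphere of radius r = 108 cm (r > R, so the entire charge is enclosed).
Q_enc = -3.76 μC = -3.76×10^-6 C.
Since E is radial and uniform over the Gaussian sphere, Φ = E·4πr² = Q_enc/ε₀.
E = k|Q_enc|/r² = (8.99×10^9)(3.76×10^-6)/(1.08)² = 2.90×10^4 N/C.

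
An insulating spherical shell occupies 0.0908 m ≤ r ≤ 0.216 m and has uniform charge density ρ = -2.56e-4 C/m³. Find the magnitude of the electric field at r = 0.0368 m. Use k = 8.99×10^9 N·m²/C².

By spherical symmetry E is radial; choose a Gaussian sphere of radius r = 0.0368 m (r < 0.0908 m, inside the empty cavity).
Q_enc = 0 (all charge lies at larger r); Gauss's law gives E = 0.

|E| = 0 V/m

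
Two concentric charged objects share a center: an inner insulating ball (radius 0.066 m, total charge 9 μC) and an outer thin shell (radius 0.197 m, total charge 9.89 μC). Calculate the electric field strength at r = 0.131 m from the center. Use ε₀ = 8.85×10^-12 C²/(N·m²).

|E| = 4.72×10^6 V/m

Take a concentric spherical Gaussian surface of radius r = 0.131 m (between the bodies, 0.066 m < r < 0.197 m).
The shell at 0.197 m lies outside the Gaussian surface, so Q_enc = 9 μC = 9.00e-6 C.
Gauss's law: E·4πr² = Q_enc/ε₀.
E = |Q_enc|/(4πε₀r²) = (9.00×10^-6)/(4π·8.85×10^-12·(0.131)²) = 4.72×10^6 N/C.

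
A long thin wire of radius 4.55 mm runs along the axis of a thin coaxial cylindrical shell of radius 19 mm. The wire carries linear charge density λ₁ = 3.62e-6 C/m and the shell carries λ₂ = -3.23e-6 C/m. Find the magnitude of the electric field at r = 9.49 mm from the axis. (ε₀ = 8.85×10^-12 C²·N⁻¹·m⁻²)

Coaxial Gaussian cylinder, radius r = 9.49 mm, length L (between the conductors, 4.55 mm < r < 19 mm).
The shell at 19 mm lies outside the Gaussian surface, so λ_enc = λ₁ = 3.62×10^-6 C/m.
By Gauss's law (flux through the curved wall only), E·2πrL = λ_enc L/ε₀.
E = |λ_enc|/(2πε₀r) = (3.62×10^-6)/(2π·8.85×10^-12·0.00949) = 6.86e6 N/C.

E ≈ 6.86×10^6 N/C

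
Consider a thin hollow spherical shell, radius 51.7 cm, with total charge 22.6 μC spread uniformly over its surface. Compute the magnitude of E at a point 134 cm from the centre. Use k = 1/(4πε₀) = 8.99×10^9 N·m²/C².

E = 1.13e5 N/C

Use a concentric Gaussian sphere at r = 134 cm (r > 51.7 cm).
The entire shell is enclosed: Q_enc = 2.26×10^-5 C.
By Gauss's law, ∮E·dA = E·4πr² = Q_enc/ε₀.
E = k|Q_enc|/r² = (8.99×10^9)(2.26×10^-5)/(1.34)² = 1.13×10^5 N/C.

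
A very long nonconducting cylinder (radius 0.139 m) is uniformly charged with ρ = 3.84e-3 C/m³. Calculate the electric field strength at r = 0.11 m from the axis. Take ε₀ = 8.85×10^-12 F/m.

|E| ≈ 2.39×10^7 N/C

By cylindrical symmetry E is radial; use a coaxial Gaussian cylinder of radius 0.11 m and length L (r < R).
Charge inside radius r per length L is ρ·πr²·L, so λ_enc = ρπr² = 1.46e-4 C/m.
By Gauss's law (flux through the curved wall only), E·2πrL = λ_enc L/ε₀.
E = |λ_enc|/(2πε₀r) = (1.46×10^-4)/(2π·8.85×10^-12·0.11) = 2.39×10^7 N/C.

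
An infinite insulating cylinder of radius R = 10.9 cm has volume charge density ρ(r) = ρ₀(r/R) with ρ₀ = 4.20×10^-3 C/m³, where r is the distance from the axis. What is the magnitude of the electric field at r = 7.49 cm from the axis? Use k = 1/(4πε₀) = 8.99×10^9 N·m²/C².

E = 8.14e6 V/m

Coaxial Gaussian cylinder, radius r = 7.49 cm, length L (r < R).
λ_enc = ∫₀^r ρ(r')·2πr' dr' = (2πρ₀/R)·r^3/3 = 3.391×10^-5 C/m.
Applying ∮E·dA = Q_enc/ε₀ with the end caps contributing no flux:
E = 2k|λ_enc|/r = 2(8.99×10^9)(3.391×10^-5)/(0.0749) = 8.14×10^6 N/C.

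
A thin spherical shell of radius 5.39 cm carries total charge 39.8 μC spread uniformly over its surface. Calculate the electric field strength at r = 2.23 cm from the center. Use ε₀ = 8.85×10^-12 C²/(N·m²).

By spherical symmetry E is radial; choose a Gaussian sphere of radius r = 2.23 cm (inside the shell, r < 5.39 cm).
All the charge is outside the Gaussian surface: Q_enc = 0, hence E = 0 everywhere inside the shell.

E = 0 (no enclosed charge)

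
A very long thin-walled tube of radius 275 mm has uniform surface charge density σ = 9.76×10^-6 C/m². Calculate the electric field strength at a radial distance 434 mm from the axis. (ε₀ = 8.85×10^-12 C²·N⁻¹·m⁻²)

E ≈ 6.99×10^5 V/m

Coaxial Gaussian cylinder, radius r = 434 mm, length L (r > 275 mm).
The whole shell is enclosed: λ_enc = σ·2πR = (9.76×10^-6)·2π·(0.275) = 1.686e-5 C/m.
Since E is radial and uniform over the curved surface, Φ = E·2πrL = Q_enc/ε₀ = λ_enc L/ε₀.
E = |λ_enc|/(2πε₀r) = (1.686×10^-5)/(2π·8.85×10^-12·0.434) = 6.99e5 N/C.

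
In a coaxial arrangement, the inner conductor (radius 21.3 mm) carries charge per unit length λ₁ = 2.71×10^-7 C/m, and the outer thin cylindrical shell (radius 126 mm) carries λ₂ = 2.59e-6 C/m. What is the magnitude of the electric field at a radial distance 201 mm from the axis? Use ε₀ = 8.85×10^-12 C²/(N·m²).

E = 2.56×10^5 N/C

Coaxial Gaussian cylinder, radius r = 201 mm, length L (r > 126 mm, enclosing both).
λ_enc = λ₁ + λ₂ = (2.71e-7) + (2.59×10^-6) = 2.861e-6 C/m.
Since E is radial and uniform over the curved surface, Φ = E·2πrL = Q_enc/ε₀ = λ_enc L/ε₀.
E = |λ_enc|/(2πε₀r) = (2.861×10^-6)/(2π·8.85×10^-12·0.201) = 2.56e5 N/C.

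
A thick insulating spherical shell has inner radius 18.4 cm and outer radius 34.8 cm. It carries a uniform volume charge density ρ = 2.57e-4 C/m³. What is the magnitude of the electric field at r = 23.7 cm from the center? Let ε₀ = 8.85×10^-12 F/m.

1.22e6 N/C

Take a concentric spherical Gaussian surface of radius r = 23.7 cm (within the shell material, 18.4 cm < r < 34.8 cm).
Enclosed charge is the volume from a to r: Q_enc = (4π/3)ρ(r³ − a³) = 7.624×10^-6 C.
By Gauss's law, ∮E·dA = E·4πr² = Q_enc/ε₀.
E = |Q_enc|/(4πε₀r²) = (7.624×10^-6)/(4π·8.85×10^-12·(0.237)²) = 1.22×10^6 N/C.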